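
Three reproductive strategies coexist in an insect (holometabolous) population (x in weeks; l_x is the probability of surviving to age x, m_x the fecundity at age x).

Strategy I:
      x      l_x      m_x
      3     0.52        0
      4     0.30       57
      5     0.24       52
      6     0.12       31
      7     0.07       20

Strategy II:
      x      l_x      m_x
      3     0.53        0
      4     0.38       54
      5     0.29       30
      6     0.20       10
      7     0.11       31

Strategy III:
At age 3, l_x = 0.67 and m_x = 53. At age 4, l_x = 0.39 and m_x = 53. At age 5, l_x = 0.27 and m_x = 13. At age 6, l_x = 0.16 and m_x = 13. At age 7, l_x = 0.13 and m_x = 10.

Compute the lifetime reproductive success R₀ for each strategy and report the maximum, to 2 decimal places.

Strategy I: R₀ = 0.52×0 + 0.30×57 + 0.24×52 + 0.12×31 + 0.07×20 = 34.7000
Strategy II: R₀ = 0.53×0 + 0.38×54 + 0.29×30 + 0.20×10 + 0.11×31 = 34.6300
Strategy III: R₀ = 0.67×53 + 0.39×53 + 0.27×13 + 0.16×13 + 0.13×10 = 63.0700
Highest R₀: strategy III with 63.0700.

63.07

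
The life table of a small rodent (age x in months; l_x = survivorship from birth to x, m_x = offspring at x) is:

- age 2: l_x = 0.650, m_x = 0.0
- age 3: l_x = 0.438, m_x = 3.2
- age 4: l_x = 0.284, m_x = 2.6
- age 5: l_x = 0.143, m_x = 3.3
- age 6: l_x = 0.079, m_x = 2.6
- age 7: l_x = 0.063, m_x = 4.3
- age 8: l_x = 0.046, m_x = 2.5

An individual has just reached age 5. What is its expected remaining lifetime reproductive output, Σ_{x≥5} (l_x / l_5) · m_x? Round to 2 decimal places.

l_5 = 0.143. Conditional survival from age 5 to x is l_x / l_5.
  x=5: (0.143/0.143) × 3.3 = 3.3000
  x=6: (0.079/0.143) × 2.6 = 1.4364
  x=7: (0.063/0.143) × 4.3 = 1.8944
  x=8: (0.046/0.143) × 2.5 = 0.8042
Sum = 3.3000 + 1.4364 + 1.8944 + 0.8042 = 7.4350

7.43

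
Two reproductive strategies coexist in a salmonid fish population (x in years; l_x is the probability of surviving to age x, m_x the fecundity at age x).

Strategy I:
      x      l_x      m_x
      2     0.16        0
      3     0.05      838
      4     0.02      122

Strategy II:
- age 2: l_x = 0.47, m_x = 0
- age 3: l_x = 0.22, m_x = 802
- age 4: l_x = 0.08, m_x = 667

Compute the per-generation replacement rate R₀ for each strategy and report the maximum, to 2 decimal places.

229.80

Strategy I: R₀ = 0.16×0 + 0.05×838 + 0.02×122 = 44.3400
Strategy II: R₀ = 0.47×0 + 0.22×802 + 0.08×667 = 229.8000
Highest R₀: strategy II with 229.8000.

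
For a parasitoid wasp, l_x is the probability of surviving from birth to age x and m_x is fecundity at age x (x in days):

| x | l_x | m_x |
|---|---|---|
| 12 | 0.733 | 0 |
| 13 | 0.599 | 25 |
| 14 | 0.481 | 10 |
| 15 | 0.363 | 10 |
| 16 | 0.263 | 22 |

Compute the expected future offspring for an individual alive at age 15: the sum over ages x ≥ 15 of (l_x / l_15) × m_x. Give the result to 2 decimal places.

l_15 = 0.363. Conditional survival from age 15 to x is l_x / l_15.
  x=15: (0.363/0.363) × 10 = 10.0000
  x=16: (0.263/0.363) × 22 = 15.9394
Sum = 10.0000 + 15.9394 = 25.9394

25.94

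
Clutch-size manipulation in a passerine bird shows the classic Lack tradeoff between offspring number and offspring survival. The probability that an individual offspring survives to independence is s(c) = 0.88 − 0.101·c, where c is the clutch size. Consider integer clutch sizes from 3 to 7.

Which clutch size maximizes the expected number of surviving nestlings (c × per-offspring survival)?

Expected surviving nestlings = c × s(c):
  c=3: 3 × 0.577 = 1.731
  c=4: 4 × 0.476 = 1.904
  c=5: 5 × 0.375 = 1.875
  c=6: 6 × 0.274 = 1.644
  c=7: 7 × 0.173 = 1.211
Maximum at c = 4 (1.904 surviving nestlings).

4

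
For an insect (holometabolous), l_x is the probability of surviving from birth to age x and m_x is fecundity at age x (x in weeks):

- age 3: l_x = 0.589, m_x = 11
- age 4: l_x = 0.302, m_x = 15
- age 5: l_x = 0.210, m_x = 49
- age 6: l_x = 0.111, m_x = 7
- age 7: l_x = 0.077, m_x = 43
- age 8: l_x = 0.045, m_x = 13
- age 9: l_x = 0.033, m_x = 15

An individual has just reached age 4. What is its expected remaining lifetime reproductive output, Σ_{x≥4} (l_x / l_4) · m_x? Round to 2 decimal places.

l_4 = 0.302. Conditional survival from age 4 to x is l_x / l_4.
  x=4: (0.302/0.302) × 15 = 15.0000
  x=5: (0.210/0.302) × 49 = 34.0728
  x=6: (0.111/0.302) × 7 = 2.5728
  x=7: (0.077/0.302) × 43 = 10.9636
  x=8: (0.045/0.302) × 13 = 1.9371
  x=9: (0.033/0.302) × 15 = 1.6391
Sum = 15.0000 + 34.0728 + 2.5728 + 10.9636 + 1.9371 + 1.6391 = 66.1854

66.19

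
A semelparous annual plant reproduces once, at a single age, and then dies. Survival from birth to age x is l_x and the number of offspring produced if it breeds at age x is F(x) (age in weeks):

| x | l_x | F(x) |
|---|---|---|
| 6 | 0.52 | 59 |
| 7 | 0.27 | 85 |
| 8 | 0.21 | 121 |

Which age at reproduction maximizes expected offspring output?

6

Expected offspring if breeding at age x = l_x × F(x):
  age 6: 0.52 × 59 = 30.680
  age 7: 0.27 × 85 = 22.950
  age 8: 0.21 × 121 = 25.410
Maximum at age 6 (30.680).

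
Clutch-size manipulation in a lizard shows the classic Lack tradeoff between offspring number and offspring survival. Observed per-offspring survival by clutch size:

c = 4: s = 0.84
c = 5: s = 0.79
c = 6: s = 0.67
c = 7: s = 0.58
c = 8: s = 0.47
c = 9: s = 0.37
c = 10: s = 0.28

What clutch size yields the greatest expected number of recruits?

Expected recruits = c × s(c):
  c=4: 4 × 0.84 = 3.360
  c=5: 5 × 0.79 = 3.950
  c=6: 6 × 0.67 = 4.020
  c=7: 7 × 0.58 = 4.060
  c=8: 8 × 0.47 = 3.760
  c=9: 9 × 0.37 = 3.330
  c=10: 10 × 0.28 = 2.800
Maximum at c = 7 (4.060 recruits).

7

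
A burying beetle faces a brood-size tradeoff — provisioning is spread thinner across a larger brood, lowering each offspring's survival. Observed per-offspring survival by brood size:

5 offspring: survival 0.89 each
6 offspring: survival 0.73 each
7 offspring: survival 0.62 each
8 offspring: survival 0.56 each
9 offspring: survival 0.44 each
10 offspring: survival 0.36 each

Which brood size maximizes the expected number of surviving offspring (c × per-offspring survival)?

Expected surviving offspring = c × s(c):
  c=5: 5 × 0.89 = 4.450
  c=6: 6 × 0.73 = 4.380
  c=7: 7 × 0.62 = 4.340
  c=8: 8 × 0.56 = 4.480
  c=9: 9 × 0.44 = 3.960
  c=10: 10 × 0.36 = 3.600
Maximum at c = 8 (4.480 surviving offspring).

8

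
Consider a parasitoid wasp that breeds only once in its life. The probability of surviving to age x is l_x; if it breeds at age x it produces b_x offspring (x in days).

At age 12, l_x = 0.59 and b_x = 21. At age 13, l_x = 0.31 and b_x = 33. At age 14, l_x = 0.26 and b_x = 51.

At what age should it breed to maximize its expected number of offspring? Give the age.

14

Expected offspring if breeding at age x = l_x × b_x:
  age 12: 0.59 × 21 = 12.390
  age 13: 0.31 × 33 = 10.230
  age 14: 0.26 × 51 = 13.260
Maximum at age 14 (13.260).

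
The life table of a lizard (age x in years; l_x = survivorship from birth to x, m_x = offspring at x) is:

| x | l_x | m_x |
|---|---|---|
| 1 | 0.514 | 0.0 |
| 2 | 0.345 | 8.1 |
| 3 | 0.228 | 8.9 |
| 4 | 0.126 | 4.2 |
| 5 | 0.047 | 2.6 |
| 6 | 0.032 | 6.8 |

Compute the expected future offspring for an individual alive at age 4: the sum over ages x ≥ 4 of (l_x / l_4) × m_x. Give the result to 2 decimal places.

6.90

l_4 = 0.126. Conditional survival from age 4 to x is l_x / l_4.
  x=4: (0.126/0.126) × 4.2 = 4.2000
  x=5: (0.047/0.126) × 2.6 = 0.9698
  x=6: (0.032/0.126) × 6.8 = 1.7270
Sum = 4.2000 + 0.9698 + 1.7270 = 6.8968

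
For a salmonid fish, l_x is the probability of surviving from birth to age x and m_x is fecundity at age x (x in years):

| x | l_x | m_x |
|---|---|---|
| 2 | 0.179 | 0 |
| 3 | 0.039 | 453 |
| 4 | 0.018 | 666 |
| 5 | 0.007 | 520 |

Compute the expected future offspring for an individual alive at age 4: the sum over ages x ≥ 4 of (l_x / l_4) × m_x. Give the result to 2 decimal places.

868.22

l_4 = 0.018. Conditional survival from age 4 to x is l_x / l_4.
  x=4: (0.018/0.018) × 666 = 666.0000
  x=5: (0.007/0.018) × 520 = 202.2222
Sum = 666.0000 + 202.2222 = 868.2222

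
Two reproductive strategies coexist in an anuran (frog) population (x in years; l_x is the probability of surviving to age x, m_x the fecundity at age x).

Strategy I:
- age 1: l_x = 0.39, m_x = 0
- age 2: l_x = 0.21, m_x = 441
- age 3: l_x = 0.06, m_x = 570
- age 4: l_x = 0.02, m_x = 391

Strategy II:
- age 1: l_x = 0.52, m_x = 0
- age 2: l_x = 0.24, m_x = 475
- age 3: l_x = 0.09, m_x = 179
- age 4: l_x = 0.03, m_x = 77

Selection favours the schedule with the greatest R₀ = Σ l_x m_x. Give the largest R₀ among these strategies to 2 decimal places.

Strategy I: R₀ = 0.39×0 + 0.21×441 + 0.06×570 + 0.02×391 = 134.6300
Strategy II: R₀ = 0.52×0 + 0.24×475 + 0.09×179 + 0.03×77 = 132.4200
Highest R₀: strategy I with 134.6300.

134.63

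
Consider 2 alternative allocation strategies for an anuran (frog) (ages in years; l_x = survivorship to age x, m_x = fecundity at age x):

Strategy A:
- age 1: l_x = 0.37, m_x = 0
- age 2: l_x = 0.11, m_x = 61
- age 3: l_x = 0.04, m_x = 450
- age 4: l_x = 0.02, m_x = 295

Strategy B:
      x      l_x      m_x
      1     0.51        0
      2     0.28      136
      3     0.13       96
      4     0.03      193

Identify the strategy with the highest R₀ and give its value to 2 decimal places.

56.35

Strategy A: R₀ = 0.37×0 + 0.11×61 + 0.04×450 + 0.02×295 = 30.6100
Strategy B: R₀ = 0.51×0 + 0.28×136 + 0.13×96 + 0.03×193 = 56.3500
Highest R₀: strategy B with 56.3500.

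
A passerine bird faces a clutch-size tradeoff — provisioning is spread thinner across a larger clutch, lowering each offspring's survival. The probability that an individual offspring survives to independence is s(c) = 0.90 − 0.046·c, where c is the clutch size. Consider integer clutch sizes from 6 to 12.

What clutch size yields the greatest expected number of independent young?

Expected independent young = c × s(c):
  c=6: 6 × 0.624 = 3.744
  c=7: 7 × 0.578 = 4.046
  c=8: 8 × 0.532 = 4.256
  c=9: 9 × 0.486 = 4.374
  c=10: 10 × 0.440 = 4.400
  c=11: 11 × 0.394 = 4.334
  c=12: 12 × 0.348 = 4.176
Maximum at c = 10 (4.400 independent young).

10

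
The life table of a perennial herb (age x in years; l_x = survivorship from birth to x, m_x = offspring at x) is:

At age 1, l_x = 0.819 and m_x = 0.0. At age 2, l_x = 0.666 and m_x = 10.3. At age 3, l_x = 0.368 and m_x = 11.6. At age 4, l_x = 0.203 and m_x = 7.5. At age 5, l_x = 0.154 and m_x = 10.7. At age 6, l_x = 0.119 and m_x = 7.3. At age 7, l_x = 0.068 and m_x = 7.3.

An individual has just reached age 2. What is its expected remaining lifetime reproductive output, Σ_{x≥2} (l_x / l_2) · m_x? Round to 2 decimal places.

23.52

l_2 = 0.666. Conditional survival from age 2 to x is l_x / l_2.
  x=2: (0.666/0.666) × 10.3 = 10.3000
  x=3: (0.368/0.666) × 11.6 = 6.4096
  x=4: (0.203/0.666) × 7.5 = 2.2860
  x=5: (0.154/0.666) × 10.7 = 2.4742
  x=6: (0.119/0.666) × 7.3 = 1.3044
  x=7: (0.068/0.666) × 7.3 = 0.7453
Sum = 10.3000 + 6.4096 + 2.2860 + 2.4742 + 1.3044 + 0.7453 = 23.5195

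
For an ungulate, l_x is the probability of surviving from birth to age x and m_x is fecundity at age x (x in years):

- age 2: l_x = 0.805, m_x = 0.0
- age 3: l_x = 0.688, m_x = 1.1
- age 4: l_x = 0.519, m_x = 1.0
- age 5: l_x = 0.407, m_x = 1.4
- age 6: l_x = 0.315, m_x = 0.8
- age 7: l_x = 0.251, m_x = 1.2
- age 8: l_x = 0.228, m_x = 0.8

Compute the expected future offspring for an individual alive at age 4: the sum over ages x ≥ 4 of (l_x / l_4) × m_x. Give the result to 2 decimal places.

3.52

l_4 = 0.519. Conditional survival from age 4 to x is l_x / l_4.
  x=4: (0.519/0.519) × 1.0 = 1.0000
  x=5: (0.407/0.519) × 1.4 = 1.0979
  x=6: (0.315/0.519) × 0.8 = 0.4855
  x=7: (0.251/0.519) × 1.2 = 0.5803
  x=8: (0.228/0.519) × 0.8 = 0.3514
Sum = 1.0000 + 1.0979 + 0.4855 + 0.5803 + 0.3514 = 3.5152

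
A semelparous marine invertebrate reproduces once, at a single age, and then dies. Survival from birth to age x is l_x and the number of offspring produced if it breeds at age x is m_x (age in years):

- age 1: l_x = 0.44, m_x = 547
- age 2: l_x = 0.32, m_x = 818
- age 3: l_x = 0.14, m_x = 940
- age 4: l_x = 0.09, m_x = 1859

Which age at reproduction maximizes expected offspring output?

Expected offspring if breeding at age x = l_x × m_x:
  age 1: 0.44 × 547 = 240.680
  age 2: 0.32 × 818 = 261.760
  age 3: 0.14 × 940 = 131.600
  age 4: 0.09 × 1859 = 167.310
Maximum at age 2 (261.760).

2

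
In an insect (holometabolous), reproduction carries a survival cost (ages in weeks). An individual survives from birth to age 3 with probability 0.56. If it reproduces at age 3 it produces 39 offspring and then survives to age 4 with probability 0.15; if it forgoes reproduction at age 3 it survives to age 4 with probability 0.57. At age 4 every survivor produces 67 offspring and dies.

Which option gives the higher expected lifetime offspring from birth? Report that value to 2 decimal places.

27.47

breed at age 3: R₀ = 0.56 × (39 + 0.15 × 67) = 0.56 × 49.0500 = 27.4680
delay to age 4: R₀ = 0.56 × (0.57 × 67) = 0.56 × 38.1900 = 21.3864
Higher: breed at age 3 (27.4680).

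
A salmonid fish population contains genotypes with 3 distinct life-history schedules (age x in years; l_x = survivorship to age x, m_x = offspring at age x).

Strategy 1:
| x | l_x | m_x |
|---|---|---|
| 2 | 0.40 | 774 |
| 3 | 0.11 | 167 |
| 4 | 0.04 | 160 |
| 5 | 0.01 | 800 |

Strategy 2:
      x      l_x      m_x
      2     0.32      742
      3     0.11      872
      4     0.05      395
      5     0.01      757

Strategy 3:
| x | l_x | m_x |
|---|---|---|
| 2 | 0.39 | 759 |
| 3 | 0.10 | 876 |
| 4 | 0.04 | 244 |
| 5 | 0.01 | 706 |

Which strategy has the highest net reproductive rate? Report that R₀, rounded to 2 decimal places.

400.43

Strategy 1: R₀ = 0.40×774 + 0.11×167 + 0.04×160 + 0.01×800 = 342.3700
Strategy 2: R₀ = 0.32×742 + 0.11×872 + 0.05×395 + 0.01×757 = 360.6800
Strategy 3: R₀ = 0.39×759 + 0.10×876 + 0.04×244 + 0.01×706 = 400.4300
Highest R₀: strategy 3 with 400.4300.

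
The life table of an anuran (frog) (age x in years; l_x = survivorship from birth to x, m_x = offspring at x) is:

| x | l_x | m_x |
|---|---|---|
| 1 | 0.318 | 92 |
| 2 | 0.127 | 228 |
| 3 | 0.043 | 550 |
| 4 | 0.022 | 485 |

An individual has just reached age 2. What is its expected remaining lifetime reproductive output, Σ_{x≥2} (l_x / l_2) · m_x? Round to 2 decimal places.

l_2 = 0.127. Conditional survival from age 2 to x is l_x / l_2.
  x=2: (0.127/0.127) × 228 = 228.0000
  x=3: (0.043/0.127) × 550 = 186.2205
  x=4: (0.022/0.127) × 485 = 84.0157
Sum = 228.0000 + 186.2205 + 84.0157 = 498.2362

498.24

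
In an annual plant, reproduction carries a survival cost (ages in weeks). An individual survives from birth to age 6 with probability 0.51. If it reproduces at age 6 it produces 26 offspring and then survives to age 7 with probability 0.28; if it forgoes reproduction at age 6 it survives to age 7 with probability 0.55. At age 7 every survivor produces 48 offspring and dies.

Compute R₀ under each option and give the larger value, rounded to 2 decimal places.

breed at age 6: R₀ = 0.51 × (26 + 0.28 × 48) = 0.51 × 39.4400 = 20.1144
delay to age 7: R₀ = 0.51 × (0.55 × 48) = 0.51 × 26.4000 = 13.4640
Higher: breed at age 6 (20.1144).

20.11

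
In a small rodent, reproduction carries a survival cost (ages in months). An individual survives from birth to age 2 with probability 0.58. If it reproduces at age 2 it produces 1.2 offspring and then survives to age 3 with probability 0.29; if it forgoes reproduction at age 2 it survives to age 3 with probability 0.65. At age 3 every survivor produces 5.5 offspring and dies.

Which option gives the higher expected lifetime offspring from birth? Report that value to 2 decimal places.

2.07

breed at age 2: R₀ = 0.58 × (1.2 + 0.29 × 5.5) = 0.58 × 2.7950 = 1.6211
delay to age 3: R₀ = 0.58 × (0.65 × 5.5) = 0.58 × 3.5750 = 2.0735
Higher: delay to age 3 (2.0735).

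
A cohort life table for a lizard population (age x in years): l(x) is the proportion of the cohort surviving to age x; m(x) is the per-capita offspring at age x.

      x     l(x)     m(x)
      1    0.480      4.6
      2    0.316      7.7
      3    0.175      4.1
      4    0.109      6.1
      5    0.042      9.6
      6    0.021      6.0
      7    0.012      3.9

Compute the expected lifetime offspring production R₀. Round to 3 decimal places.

R₀ = Σ l(x) m(x):
  age 1: 0.480 × 4.6 = 2.2080
  age 2: 0.316 × 7.7 = 2.4332
  age 3: 0.175 × 4.1 = 0.7175
  age 4: 0.109 × 6.1 = 0.6649
  age 5: 0.042 × 9.6 = 0.4032
  age 6: 0.021 × 6.0 = 0.1260
  age 7: 0.012 × 3.9 = 0.0468
R₀ = 2.2080 + 2.4332 + 0.7175 + 0.6649 + 0.4032 + 0.1260 + 0.0468 = 6.5996

6.600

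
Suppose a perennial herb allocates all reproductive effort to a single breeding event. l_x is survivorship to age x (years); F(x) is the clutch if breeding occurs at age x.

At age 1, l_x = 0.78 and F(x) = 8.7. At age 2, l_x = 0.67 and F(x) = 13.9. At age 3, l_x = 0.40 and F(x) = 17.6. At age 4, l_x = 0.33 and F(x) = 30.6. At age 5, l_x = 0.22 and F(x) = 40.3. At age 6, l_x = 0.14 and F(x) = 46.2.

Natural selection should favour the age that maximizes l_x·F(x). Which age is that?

Expected offspring if breeding at age x = l_x × F(x):
  age 1: 0.78 × 8.7 = 6.786
  age 2: 0.67 × 13.9 = 9.313
  age 3: 0.40 × 17.6 = 7.040
  age 4: 0.33 × 30.6 = 10.098
  age 5: 0.22 × 40.3 = 8.866
  age 6: 0.14 × 46.2 = 6.468
Maximum at age 4 (10.098).

4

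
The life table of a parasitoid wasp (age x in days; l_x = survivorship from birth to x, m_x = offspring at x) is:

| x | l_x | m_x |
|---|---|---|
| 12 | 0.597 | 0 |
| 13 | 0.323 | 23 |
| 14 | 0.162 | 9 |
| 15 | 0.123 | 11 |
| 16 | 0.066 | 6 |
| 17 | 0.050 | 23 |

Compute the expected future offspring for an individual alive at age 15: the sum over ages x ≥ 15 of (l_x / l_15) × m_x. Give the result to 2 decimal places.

l_15 = 0.123. Conditional survival from age 15 to x is l_x / l_15.
  x=15: (0.123/0.123) × 11 = 11.0000
  x=16: (0.066/0.123) × 6 = 3.2195
  x=17: (0.050/0.123) × 23 = 9.3496
Sum = 11.0000 + 3.2195 + 9.3496 = 23.5691

23.57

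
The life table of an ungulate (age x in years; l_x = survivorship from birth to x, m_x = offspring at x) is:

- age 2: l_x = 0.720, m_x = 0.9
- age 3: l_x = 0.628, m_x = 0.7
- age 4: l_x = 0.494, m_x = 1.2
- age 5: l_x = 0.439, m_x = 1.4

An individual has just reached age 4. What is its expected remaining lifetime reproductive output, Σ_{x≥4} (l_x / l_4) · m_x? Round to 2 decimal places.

l_4 = 0.494. Conditional survival from age 4 to x is l_x / l_4.
  x=4: (0.494/0.494) × 1.2 = 1.2000
  x=5: (0.439/0.494) × 1.4 = 1.2441
Sum = 1.2000 + 1.2441 = 2.4441

2.44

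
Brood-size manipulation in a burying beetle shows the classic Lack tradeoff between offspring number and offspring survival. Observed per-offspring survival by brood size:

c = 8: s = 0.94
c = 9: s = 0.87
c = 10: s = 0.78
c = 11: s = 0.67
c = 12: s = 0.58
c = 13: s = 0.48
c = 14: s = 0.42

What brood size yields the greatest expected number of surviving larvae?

9

Expected surviving larvae = c × s(c):
  c=8: 8 × 0.94 = 7.520
  c=9: 9 × 0.87 = 7.830
  c=10: 10 × 0.78 = 7.800
  c=11: 11 × 0.67 = 7.370
  c=12: 12 × 0.58 = 6.960
  c=13: 13 × 0.48 = 6.240
  c=14: 14 × 0.42 = 5.880
Maximum at c = 9 (7.830 surviving larvae).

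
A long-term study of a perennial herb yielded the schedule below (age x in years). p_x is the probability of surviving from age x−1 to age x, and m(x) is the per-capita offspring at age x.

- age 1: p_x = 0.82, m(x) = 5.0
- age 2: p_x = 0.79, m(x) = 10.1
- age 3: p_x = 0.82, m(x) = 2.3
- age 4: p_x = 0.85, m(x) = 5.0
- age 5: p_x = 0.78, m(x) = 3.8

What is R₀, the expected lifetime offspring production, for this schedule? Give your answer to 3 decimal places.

15.460

Survivorship from birth: l_x = p_1·p_2·…·p_x.
  l_1 = 0.82000
  l_2 = 0.64780
  l_3 = 0.53120
  l_4 = 0.45152
  l_5 = 0.35218
R₀ = Σ l_x m(x):
  age 1: 0.82000 × 5.0 = 4.1000
  age 2: 0.64780 × 10.1 = 6.5428
  age 3: 0.53120 × 2.3 = 1.2218
  age 4: 0.45152 × 5.0 = 2.2576
  age 5: 0.35218 × 3.8 = 1.3383
R₀ = 4.1000 + 6.5428 + 1.2218 + 2.2576 + 1.3383 = 15.4604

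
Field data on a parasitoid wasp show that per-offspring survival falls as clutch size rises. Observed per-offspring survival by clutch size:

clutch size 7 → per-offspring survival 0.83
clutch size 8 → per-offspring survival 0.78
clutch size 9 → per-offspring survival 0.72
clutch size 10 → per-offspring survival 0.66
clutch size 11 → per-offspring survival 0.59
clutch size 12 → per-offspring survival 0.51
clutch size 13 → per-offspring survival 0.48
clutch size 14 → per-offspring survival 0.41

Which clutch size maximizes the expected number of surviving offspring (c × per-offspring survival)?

Expected surviving offspring = c × s(c):
  c=7: 7 × 0.83 = 5.810
  c=8: 8 × 0.78 = 6.240
  c=9: 9 × 0.72 = 6.480
  c=10: 10 × 0.66 = 6.600
  c=11: 11 × 0.59 = 6.490
  c=12: 12 × 0.51 = 6.120
  c=13: 13 × 0.48 = 6.240
  c=14: 14 × 0.41 = 5.740
Maximum at c = 10 (6.600 surviving offspring).

10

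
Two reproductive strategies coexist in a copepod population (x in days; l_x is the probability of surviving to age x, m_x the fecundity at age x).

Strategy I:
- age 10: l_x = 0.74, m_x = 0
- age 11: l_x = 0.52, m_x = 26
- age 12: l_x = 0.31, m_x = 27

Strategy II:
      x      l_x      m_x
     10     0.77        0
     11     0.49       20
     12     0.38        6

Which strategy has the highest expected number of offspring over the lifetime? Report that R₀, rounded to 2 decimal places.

Strategy I: R₀ = 0.74×0 + 0.52×26 + 0.31×27 = 21.8900
Strategy II: R₀ = 0.77×0 + 0.49×20 + 0.38×6 = 12.0800
Highest R₀: strategy I with 21.8900.

21.89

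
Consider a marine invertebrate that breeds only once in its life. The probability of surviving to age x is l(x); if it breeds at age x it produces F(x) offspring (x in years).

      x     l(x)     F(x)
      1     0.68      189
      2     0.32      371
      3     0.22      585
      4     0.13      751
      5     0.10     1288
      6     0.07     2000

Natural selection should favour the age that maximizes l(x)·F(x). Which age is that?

Expected offspring if breeding at age x = l(x) × F(x):
  age 1: 0.68 × 189 = 128.520
  age 2: 0.32 × 371 = 118.720
  age 3: 0.22 × 585 = 128.700
  age 4: 0.13 × 751 = 97.630
  age 5: 0.10 × 1288 = 128.800
  age 6: 0.07 × 2000 = 140.000
Maximum at age 6 (140.000).

6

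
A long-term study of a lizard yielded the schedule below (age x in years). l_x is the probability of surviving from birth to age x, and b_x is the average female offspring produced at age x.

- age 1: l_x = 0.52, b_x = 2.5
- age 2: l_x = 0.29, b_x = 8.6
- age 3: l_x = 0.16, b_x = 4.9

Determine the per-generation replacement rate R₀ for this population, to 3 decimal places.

4.578

R₀ = Σ l_x b_x:
  age 1: 0.52 × 2.5 = 1.3000
  age 2: 0.29 × 8.6 = 2.4940
  age 3: 0.16 × 4.9 = 0.7840
R₀ = 1.3000 + 2.4940 + 0.7840 = 4.5780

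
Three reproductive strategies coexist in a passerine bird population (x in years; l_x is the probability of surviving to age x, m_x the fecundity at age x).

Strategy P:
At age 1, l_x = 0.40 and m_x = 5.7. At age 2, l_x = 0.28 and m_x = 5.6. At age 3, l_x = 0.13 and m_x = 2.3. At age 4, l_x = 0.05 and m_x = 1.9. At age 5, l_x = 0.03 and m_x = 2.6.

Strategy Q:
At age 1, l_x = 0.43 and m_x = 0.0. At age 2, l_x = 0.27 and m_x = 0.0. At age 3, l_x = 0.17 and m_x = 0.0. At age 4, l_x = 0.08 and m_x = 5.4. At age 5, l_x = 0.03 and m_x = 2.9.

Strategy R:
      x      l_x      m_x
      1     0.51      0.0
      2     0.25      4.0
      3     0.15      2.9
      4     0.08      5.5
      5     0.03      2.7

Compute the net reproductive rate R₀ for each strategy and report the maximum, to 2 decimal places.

4.32

Strategy P: R₀ = 0.40×5.7 + 0.28×5.6 + 0.13×2.3 + 0.05×1.9 + 0.03×2.6 = 4.3200
Strategy Q: R₀ = 0.43×0.0 + 0.27×0.0 + 0.17×0.0 + 0.08×5.4 + 0.03×2.9 = 0.5190
Strategy R: R₀ = 0.51×0.0 + 0.25×4.0 + 0.15×2.9 + 0.08×5.5 + 0.03×2.7 = 1.9560
Highest R₀: strategy P with 4.3200.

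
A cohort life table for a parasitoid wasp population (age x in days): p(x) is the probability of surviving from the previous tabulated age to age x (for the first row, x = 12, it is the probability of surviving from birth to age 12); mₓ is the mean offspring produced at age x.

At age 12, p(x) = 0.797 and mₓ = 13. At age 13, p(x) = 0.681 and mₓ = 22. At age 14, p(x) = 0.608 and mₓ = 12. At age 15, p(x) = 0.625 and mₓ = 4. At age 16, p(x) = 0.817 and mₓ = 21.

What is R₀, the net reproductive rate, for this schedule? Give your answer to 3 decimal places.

Survivorship from birth: l_x = p_12·p_13·…·p_x.
  l_12 = 0.79700
  l_13 = 0.54276
  l_14 = 0.33000
  l_15 = 0.20625
  l_16 = 0.16850
R₀ = Σ l_x mₓ:
  age 12: 0.79700 × 13 = 10.3610
  age 13: 0.54276 × 22 = 11.9407
  age 14: 0.33000 × 12 = 3.9600
  age 15: 0.20625 × 4 = 0.8250
  age 16: 0.16850 × 21 = 3.5385
R₀ = 10.3610 + 11.9407 + 3.9600 + 0.8250 + 3.5385 = 30.6252

30.625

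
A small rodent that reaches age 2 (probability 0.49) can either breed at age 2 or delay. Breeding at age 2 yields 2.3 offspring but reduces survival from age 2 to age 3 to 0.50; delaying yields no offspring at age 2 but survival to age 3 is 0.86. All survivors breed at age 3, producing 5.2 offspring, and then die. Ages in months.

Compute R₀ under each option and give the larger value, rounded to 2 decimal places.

breed at age 2: R₀ = 0.49 × (2.3 + 0.50 × 5.2) = 0.49 × 4.9000 = 2.4010
delay to age 3: R₀ = 0.49 × (0.86 × 5.2) = 0.49 × 4.4720 = 2.1913
Higher: breed at age 2 (2.4010).

2.40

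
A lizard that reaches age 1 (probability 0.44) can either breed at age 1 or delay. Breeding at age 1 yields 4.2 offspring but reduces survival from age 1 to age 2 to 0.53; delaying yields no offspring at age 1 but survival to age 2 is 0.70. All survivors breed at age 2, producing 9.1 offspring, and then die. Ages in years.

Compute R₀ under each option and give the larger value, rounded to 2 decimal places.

3.97

breed at age 1: R₀ = 0.44 × (4.2 + 0.53 × 9.1) = 0.44 × 9.0230 = 3.9701
delay to age 2: R₀ = 0.44 × (0.70 × 9.1) = 0.44 × 6.3700 = 2.8028
Higher: breed at age 1 (3.9701).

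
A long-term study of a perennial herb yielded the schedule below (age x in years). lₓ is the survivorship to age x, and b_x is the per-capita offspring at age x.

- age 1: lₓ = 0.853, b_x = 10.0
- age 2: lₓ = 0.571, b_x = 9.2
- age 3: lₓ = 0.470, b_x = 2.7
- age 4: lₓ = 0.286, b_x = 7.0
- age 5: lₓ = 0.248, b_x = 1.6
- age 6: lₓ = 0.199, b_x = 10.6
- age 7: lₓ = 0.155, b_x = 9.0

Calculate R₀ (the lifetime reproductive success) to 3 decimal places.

R₀ = Σ lₓ b_x:
  age 1: 0.853 × 10.0 = 8.5300
  age 2: 0.571 × 9.2 = 5.2532
  age 3: 0.470 × 2.7 = 1.2690
  age 4: 0.286 × 7.0 = 2.0020
  age 5: 0.248 × 1.6 = 0.3968
  age 6: 0.199 × 10.6 = 2.1094
  age 7: 0.155 × 9.0 = 1.3950
R₀ = 8.5300 + 5.2532 + 1.2690 + 2.0020 + 0.3968 + 2.1094 + 1.3950 = 20.9554

20.955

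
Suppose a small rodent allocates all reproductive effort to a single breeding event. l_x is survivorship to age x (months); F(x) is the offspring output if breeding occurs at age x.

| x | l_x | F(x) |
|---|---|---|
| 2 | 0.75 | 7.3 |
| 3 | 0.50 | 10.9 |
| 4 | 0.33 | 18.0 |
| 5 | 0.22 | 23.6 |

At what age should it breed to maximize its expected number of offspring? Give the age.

Expected offspring if breeding at age x = l_x × F(x):
  age 2: 0.75 × 7.3 = 5.475
  age 3: 0.50 × 10.9 = 5.450
  age 4: 0.33 × 18.0 = 5.940
  age 5: 0.22 × 23.6 = 5.192
Maximum at age 4 (5.940).

4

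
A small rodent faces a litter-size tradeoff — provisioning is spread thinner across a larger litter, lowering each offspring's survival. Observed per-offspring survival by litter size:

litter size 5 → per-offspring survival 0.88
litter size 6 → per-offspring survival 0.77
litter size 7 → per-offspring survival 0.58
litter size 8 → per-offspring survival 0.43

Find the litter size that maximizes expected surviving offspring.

6

Expected surviving offspring = c × s(c):
  c=5: 5 × 0.88 = 4.400
  c=6: 6 × 0.77 = 4.620
  c=7: 7 × 0.58 = 4.060
  c=8: 8 × 0.43 = 3.440
Maximum at c = 6 (4.620 surviving offspring).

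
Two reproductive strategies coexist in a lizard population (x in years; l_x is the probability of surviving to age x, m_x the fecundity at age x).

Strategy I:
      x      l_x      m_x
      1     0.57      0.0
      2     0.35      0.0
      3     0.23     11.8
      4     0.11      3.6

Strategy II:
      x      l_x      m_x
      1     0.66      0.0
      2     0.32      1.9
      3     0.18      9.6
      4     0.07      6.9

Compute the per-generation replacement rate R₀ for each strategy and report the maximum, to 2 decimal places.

Strategy I: R₀ = 0.57×0.0 + 0.35×0.0 + 0.23×11.8 + 0.11×3.6 = 3.1100
Strategy II: R₀ = 0.66×0.0 + 0.32×1.9 + 0.18×9.6 + 0.07×6.9 = 2.8190
Highest R₀: strategy I with 3.1100.

3.11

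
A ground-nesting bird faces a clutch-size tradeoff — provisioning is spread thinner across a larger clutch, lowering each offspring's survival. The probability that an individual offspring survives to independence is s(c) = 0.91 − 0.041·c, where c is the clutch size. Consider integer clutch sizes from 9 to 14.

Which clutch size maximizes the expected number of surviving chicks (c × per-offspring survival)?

11

Expected surviving chicks = c × s(c):
  c=9: 9 × 0.541 = 4.869
  c=10: 10 × 0.500 = 5.000
  c=11: 11 × 0.459 = 5.049
  c=12: 12 × 0.418 = 5.016
  c=13: 13 × 0.377 = 4.901
  c=14: 14 × 0.336 = 4.704
Maximum at c = 11 (5.049 surviving chicks).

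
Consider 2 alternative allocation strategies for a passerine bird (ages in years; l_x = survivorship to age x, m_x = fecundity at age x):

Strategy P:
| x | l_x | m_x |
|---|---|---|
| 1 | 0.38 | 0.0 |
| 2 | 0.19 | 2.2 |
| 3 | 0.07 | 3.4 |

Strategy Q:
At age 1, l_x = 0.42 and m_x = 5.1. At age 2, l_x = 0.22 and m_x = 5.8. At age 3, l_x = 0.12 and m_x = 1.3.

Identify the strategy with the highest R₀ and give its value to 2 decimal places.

Strategy P: R₀ = 0.38×0.0 + 0.19×2.2 + 0.07×3.4 = 0.6560
Strategy Q: R₀ = 0.42×5.1 + 0.22×5.8 + 0.12×1.3 = 3.5740
Highest R₀: strategy Q with 3.5740.

3.57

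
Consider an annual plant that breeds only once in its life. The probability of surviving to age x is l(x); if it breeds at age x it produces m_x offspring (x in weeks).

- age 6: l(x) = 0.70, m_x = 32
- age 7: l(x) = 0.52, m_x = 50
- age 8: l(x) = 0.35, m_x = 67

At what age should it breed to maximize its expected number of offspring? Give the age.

7

Expected offspring if breeding at age x = l(x) × m_x:
  age 6: 0.70 × 32 = 22.400
  age 7: 0.52 × 50 = 26.000
  age 8: 0.35 × 67 = 23.450
Maximum at age 7 (26.000).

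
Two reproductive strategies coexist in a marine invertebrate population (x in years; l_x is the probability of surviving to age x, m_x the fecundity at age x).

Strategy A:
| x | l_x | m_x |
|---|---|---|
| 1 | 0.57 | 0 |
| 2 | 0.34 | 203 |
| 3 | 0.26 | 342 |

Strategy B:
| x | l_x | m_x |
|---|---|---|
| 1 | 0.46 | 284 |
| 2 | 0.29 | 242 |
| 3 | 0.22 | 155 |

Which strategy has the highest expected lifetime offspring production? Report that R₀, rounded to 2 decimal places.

Strategy A: R₀ = 0.57×0 + 0.34×203 + 0.26×342 = 157.9400
Strategy B: R₀ = 0.46×284 + 0.29×242 + 0.22×155 = 234.9200
Highest R₀: strategy B with 234.9200.

234.92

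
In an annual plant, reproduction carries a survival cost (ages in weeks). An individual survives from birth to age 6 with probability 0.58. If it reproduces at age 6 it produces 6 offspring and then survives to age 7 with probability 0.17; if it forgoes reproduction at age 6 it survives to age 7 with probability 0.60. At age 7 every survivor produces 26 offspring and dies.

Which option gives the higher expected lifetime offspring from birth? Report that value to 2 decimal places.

breed at age 6: R₀ = 0.58 × (6 + 0.17 × 26) = 0.58 × 10.4200 = 6.0436
delay to age 7: R₀ = 0.58 × (0.60 × 26) = 0.58 × 15.6000 = 9.0480
Higher: delay to age 7 (9.0480).

9.05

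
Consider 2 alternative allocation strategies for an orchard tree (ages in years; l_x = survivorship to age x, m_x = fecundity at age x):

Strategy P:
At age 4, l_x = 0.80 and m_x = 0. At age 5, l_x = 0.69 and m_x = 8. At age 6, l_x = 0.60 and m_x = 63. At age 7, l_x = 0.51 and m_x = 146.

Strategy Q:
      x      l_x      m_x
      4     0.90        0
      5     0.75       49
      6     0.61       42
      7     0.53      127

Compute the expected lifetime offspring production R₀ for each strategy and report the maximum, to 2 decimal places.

129.68

Strategy P: R₀ = 0.80×0 + 0.69×8 + 0.60×63 + 0.51×146 = 117.7800
Strategy Q: R₀ = 0.90×0 + 0.75×49 + 0.61×42 + 0.53×127 = 129.6800
Highest R₀: strategy Q with 129.6800.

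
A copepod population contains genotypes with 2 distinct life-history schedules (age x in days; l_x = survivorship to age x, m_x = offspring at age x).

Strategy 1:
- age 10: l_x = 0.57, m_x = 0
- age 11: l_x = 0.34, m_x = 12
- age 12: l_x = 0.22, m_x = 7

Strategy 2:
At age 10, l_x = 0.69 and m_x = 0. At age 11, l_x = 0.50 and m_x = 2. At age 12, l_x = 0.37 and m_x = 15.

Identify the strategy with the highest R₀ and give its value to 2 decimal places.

Strategy 1: R₀ = 0.57×0 + 0.34×12 + 0.22×7 = 5.6200
Strategy 2: R₀ = 0.69×0 + 0.50×2 + 0.37×15 = 6.5500
Highest R₀: strategy 2 with 6.5500.

6.55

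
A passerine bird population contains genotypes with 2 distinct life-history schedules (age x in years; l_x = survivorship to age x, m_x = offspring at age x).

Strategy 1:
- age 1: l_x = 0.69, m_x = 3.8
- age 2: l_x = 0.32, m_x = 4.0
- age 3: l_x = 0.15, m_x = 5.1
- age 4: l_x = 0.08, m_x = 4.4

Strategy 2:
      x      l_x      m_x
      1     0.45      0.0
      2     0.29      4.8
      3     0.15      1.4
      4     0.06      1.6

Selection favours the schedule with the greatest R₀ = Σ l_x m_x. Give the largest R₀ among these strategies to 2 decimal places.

5.02

Strategy 1: R₀ = 0.69×3.8 + 0.32×4.0 + 0.15×5.1 + 0.08×4.4 = 5.0190
Strategy 2: R₀ = 0.45×0.0 + 0.29×4.8 + 0.15×1.4 + 0.06×1.6 = 1.6980
Highest R₀: strategy 1 with 5.0190.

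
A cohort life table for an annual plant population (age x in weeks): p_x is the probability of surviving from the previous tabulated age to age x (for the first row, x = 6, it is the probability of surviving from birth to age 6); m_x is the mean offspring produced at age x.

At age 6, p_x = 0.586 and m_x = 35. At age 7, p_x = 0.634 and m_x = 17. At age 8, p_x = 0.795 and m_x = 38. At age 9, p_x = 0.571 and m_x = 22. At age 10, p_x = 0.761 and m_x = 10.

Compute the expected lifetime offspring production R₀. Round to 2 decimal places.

43.04

Survivorship from birth: l_x = p_6·p_7·…·p_x.
  l_6 = 0.58600
  l_7 = 0.37152
  l_8 = 0.29536
  l_9 = 0.16865
  l_10 = 0.12834
R₀ = Σ l_x m_x:
  age 6: 0.58600 × 35 = 20.5100
  age 7: 0.37152 × 17 = 6.3158
  age 8: 0.29536 × 38 = 11.2237
  age 9: 0.16865 × 22 = 3.7103
  age 10: 0.12834 × 10 = 1.2834
R₀ = 20.5100 + 6.3158 + 11.2237 + 3.7103 + 1.2834 = 43.0432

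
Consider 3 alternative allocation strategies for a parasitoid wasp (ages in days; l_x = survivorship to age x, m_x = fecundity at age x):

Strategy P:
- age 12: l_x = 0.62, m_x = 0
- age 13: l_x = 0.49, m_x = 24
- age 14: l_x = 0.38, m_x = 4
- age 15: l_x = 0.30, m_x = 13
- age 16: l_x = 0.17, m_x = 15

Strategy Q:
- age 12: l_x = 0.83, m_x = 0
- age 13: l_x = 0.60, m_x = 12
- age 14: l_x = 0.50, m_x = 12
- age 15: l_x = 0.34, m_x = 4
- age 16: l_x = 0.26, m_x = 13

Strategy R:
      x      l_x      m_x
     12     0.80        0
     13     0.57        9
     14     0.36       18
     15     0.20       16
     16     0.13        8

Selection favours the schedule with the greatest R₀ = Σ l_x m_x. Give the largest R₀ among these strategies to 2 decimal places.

19.73

Strategy P: R₀ = 0.62×0 + 0.49×24 + 0.38×4 + 0.30×13 + 0.17×15 = 19.7300
Strategy Q: R₀ = 0.83×0 + 0.60×12 + 0.50×12 + 0.34×4 + 0.26×13 = 17.9400
Strategy R: R₀ = 0.80×0 + 0.57×9 + 0.36×18 + 0.20×16 + 0.13×8 = 15.8500
Highest R₀: strategy P with 19.7300.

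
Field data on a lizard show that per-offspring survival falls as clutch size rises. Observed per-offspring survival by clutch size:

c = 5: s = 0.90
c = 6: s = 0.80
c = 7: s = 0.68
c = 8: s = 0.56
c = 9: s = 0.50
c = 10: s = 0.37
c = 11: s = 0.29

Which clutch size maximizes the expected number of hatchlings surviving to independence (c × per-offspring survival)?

Expected hatchlings surviving to independence = c × s(c):
  c=5: 5 × 0.90 = 4.500
  c=6: 6 × 0.80 = 4.800
  c=7: 7 × 0.68 = 4.760
  c=8: 8 × 0.56 = 4.480
  c=9: 9 × 0.50 = 4.500
  c=10: 10 × 0.37 = 3.700
  c=11: 11 × 0.29 = 3.190
Maximum at c = 6 (4.800 hatchlings surviving to independence).

6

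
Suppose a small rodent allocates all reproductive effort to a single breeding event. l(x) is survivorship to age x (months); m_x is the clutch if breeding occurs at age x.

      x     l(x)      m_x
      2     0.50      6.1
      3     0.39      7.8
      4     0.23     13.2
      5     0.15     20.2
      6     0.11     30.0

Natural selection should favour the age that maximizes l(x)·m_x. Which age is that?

Expected offspring if breeding at age x = l(x) × m_x:
  age 2: 0.50 × 6.1 = 3.050
  age 3: 0.39 × 7.8 = 3.042
  age 4: 0.23 × 13.2 = 3.036
  age 5: 0.15 × 20.2 = 3.030
  age 6: 0.11 × 30.0 = 3.300
Maximum at age 6 (3.300).

6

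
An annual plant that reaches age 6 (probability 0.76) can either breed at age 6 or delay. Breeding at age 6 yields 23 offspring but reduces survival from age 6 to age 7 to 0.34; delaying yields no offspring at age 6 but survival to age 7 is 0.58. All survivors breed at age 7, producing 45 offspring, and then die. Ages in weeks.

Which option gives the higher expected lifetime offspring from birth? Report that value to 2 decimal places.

29.11

breed at age 6: R₀ = 0.76 × (23 + 0.34 × 45) = 0.76 × 38.3000 = 29.1080
delay to age 7: R₀ = 0.76 × (0.58 × 45) = 0.76 × 26.1000 = 19.8360
Higher: breed at age 6 (29.1080).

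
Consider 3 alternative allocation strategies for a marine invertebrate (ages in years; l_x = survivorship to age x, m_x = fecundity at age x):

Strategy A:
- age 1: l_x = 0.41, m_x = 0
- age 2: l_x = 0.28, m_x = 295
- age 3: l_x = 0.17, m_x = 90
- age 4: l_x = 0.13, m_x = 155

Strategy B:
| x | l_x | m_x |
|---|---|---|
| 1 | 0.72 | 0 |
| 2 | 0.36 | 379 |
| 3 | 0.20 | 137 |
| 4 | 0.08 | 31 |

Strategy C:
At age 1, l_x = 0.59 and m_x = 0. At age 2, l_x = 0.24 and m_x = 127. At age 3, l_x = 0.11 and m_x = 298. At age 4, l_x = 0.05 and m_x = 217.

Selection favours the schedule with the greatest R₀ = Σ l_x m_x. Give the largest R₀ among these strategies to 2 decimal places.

166.32

Strategy A: R₀ = 0.41×0 + 0.28×295 + 0.17×90 + 0.13×155 = 118.0500
Strategy B: R₀ = 0.72×0 + 0.36×379 + 0.20×137 + 0.08×31 = 166.3200
Strategy C: R₀ = 0.59×0 + 0.24×127 + 0.11×298 + 0.05×217 = 74.1100
Highest R₀: strategy B with 166.3200.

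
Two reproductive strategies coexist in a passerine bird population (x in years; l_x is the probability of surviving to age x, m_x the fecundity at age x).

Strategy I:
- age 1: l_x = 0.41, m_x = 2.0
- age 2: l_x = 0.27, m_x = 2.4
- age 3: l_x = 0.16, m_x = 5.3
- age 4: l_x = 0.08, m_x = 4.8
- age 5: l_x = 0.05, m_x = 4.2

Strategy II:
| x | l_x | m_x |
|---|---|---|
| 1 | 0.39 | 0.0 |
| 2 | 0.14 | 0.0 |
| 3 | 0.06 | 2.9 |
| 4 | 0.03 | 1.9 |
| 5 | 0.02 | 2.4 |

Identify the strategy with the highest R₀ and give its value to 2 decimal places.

2.91

Strategy I: R₀ = 0.41×2.0 + 0.27×2.4 + 0.16×5.3 + 0.08×4.8 + 0.05×4.2 = 2.9100
Strategy II: R₀ = 0.39×0.0 + 0.14×0.0 + 0.06×2.9 + 0.03×1.9 + 0.02×2.4 = 0.2790
Highest R₀: strategy I with 2.9100.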